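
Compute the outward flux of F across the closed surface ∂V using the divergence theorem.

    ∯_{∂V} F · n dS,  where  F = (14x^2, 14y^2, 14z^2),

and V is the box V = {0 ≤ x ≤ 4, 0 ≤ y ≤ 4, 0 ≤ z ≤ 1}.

By the divergence theorem,

    ∯_{∂V} F · n dS = ∭_V (∇ · F) dV.

Compute the divergence:
    ∇ · F = ∂F_x/∂x + ∂F_y/∂y + ∂F_z/∂z = 28x + 28y + 28z.

V is a rectangular box, so dV = dx dy dz with 0 ≤ x ≤ 4, 0 ≤ y ≤ 4, 0 ≤ z ≤ 1.

Integrate (28x + 28y + 28z) over V as an iterated integral:

    ∭_V (∇·F) dV = ∫_0^{4} ∫_0^{4} ∫_0^{1} (28x + 28y + 28z) dz dy dx.

Inner (z from 0 to 1): 28x + 28y + 14.
Middle (y from 0 to 4): 112x + 280.
Outer (x from 0 to 4): 2016.

Therefore ∯_{∂V} F · n dS = 2016.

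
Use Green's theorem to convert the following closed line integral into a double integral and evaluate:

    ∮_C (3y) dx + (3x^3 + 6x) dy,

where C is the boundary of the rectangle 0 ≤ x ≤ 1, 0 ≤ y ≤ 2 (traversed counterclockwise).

Green's theorem converts the closed line integral into a double integral over the enclosed region D:

    ∮_C P dx + Q dy = ∬_D (∂Q/∂x - ∂P/∂y) dA.

Here P = 3y, Q = 3x^3 + 6x, so

    ∂Q/∂x = 9x^2 + 6,    ∂P/∂y = 3,
    ∂Q/∂x - ∂P/∂y = 9x^2 + 3.

D is the region 0 ≤ x ≤ 1, 0 ≤ y ≤ 2. Evaluating the double integral:

    ∬_D (9x^2 + 3) dA = ∫_0^{1} ∫_0^{2} (9x^2 + 3) dy dx.

Inner (y from 0 to 2): 18x^2 + 6.
Outer (x from 0 to 1): 12.

Therefore ∮_C P dx + Q dy = 12.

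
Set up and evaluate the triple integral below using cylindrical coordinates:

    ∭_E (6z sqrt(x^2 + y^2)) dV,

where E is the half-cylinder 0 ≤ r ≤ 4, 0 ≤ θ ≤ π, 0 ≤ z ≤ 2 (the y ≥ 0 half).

In cylindrical coordinates, x = r cos(θ), y = r sin(θ), z = z, and dV = r dr dθ dz.

The integrand becomes 6r z, so

    ∭_E (6z sqrt(x^2 + y^2)) dV = ∫_{0}^{π} ∫_{0}^{4} ∫_{0}^{2} (6r z) · r dz dr dθ.

Inner (z): 12r^2.
Middle (r from 0 to 4): 256.
Outer (θ): 256π.

Therefore the triple integral equals 256π.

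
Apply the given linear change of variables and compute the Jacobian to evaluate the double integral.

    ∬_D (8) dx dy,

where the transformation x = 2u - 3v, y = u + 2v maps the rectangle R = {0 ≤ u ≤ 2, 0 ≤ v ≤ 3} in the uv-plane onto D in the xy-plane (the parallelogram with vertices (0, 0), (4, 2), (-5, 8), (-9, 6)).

Compute the Jacobian determinant of (x, y) with respect to (u, v):

    ∂(x,y)/∂(u,v) = | 2  -3 | = (2)(2) - (-3)(1) = 7.
                   | 1  2 |

Its absolute value is |J| = 7 (the area scaling factor).

Substituting x = 2u - 3v, y = u + 2v into the integrand,

    8 → 8,

so the integral becomes

    ∬_R (8) · |J| du dv = ∫_0^2 ∫_0^3 (56) dv du.

Inner (v): 168.
Outer (u): 336.

Therefore ∬_D (8) dx dy = 336.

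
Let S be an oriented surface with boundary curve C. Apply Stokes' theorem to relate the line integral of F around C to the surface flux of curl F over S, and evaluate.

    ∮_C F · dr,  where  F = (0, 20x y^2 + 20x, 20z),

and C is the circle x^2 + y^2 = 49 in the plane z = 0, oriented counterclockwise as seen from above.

Let S be the flat disk x^2 + y^2 ≤ 49 in the plane z = 0, with upward unit normal n̂ = ẑ. By Stokes' theorem,

    ∮_C F · dr = ∬_S (∇ × F) · n̂ dS = ∬_D (curl F)_z dA,

where D is the disk x^2 + y^2 ≤ 49.

Compute the curl of F = (0, 20x y^2 + 20x, 20z):
    (∇ × F)_x = ∂F_z/∂y - ∂F_y/∂z = 0,
    (∇ × F)_y = ∂F_x/∂z - ∂F_z/∂x = 0,
    (∇ × F)_z = ∂F_y/∂x - ∂F_x/∂y = 20y^2 + 20.

On z = 0, (curl F)_z = 20y^2 + 20.

Convert to polar (x = r cos θ, y = r sin θ, dA = r dr dθ); the integrand becomes 20r^2sin(θ)^2 + 20, so

    ∬_D (curl F)_z dA = ∫_0^{2π} ∫_0^{7} (20r^2sin(θ)^2 + 20) · r dr dθ.

Inner (r from 0 to 7): 12005sin(θ)^2 + 490.
Outer (θ from 0 to 2π): 12985π.

Therefore ∮_C F · dr = 12985π.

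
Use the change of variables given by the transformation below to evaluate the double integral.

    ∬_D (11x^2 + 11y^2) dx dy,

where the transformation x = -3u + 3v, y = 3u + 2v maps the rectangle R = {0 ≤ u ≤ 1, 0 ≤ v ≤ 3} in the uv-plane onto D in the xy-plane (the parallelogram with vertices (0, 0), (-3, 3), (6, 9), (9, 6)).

Compute the Jacobian determinant of (x, y) with respect to (u, v):

    ∂(x,y)/∂(u,v) = | -3  3 | = (-3)(2) - (3)(3) = -15.
                   | 3  2 |

Its absolute value is |J| = 15 (the area scaling factor).

Substituting x = -3u + 3v, y = 3u + 2v into the integrand,

    11x^2 + 11y^2 → 198u^2 - 66u v + 143v^2,

so the integral becomes

    ∬_R (198u^2 - 66u v + 143v^2) · |J| du dv = ∫_0^1 ∫_0^3 (2970u^2 - 990u v + 2145v^2) dv du.

Inner (v): 8910u^2 - 4455u + 19305.
Outer (u): 40095/2.

Therefore ∬_D (11x^2 + 11y^2) dx dy = 40095/2.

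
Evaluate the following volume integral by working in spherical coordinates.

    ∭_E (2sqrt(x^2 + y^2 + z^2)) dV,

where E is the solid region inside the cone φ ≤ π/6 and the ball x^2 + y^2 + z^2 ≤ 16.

In spherical coordinates, x = ρ sin(φ) cos(θ), y = ρ sin(φ) sin(θ), z = ρ cos(φ), and dV = ρ^2 sin(φ) dρ dφ dθ.

The integrand becomes 2ρ, so

    ∭_E (2sqrt(x^2 + y^2 + z^2)) dV = ∫_{0}^{2π} ∫_{0}^{π/6} ∫_{0}^{4} (2ρ) · ρ^2 sin(φ) dρ dφ dθ.

Inner (ρ): 128sin(φ).
Middle (φ): 128 - 64sqrt(3).
Outer (θ): 128π (2 - sqrt(3)).

Therefore the triple integral equals 128π (2 - sqrt(3)).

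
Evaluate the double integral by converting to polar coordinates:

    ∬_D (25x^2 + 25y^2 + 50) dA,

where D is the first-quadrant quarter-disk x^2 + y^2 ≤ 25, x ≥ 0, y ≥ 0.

The region D is 0 ≤ r ≤ 5, 0 ≤ θ ≤ π/2 in polar coordinates, where x = r cos(θ), y = r sin(θ), and dA = r dr dθ.

Under the substitution, the integrand becomes 25r^2 + 50, so

    ∬_D (25x^2 + 25y^2 + 50) dA = ∫_{0}^{π/2} ∫_{0}^{5} (25r^2 + 50) · r dr dθ.

Inner integral (in r): ∫_{0}^{5} (25r^2 + 50) · r dr = 18125/4.

Outer integral (in θ): ∫_{0}^{π/2} (18125/4) dθ = 18125π/8.

Therefore ∬_D (25x^2 + 25y^2 + 50) dA = 18125π/8.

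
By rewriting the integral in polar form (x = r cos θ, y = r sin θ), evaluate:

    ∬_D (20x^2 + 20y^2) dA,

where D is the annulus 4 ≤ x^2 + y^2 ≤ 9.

The region D is 2 ≤ r ≤ 3, 0 ≤ θ ≤ 2π in polar coordinates, where x = r cos(θ), y = r sin(θ), and dA = r dr dθ.

Under the substitution, the integrand becomes 20r^2, so

    ∬_D (20x^2 + 20y^2) dA = ∫_{0}^{2π} ∫_{2}^{3} (20r^2) · r dr dθ.

Inner integral (in r): ∫_{2}^{3} (20r^2) · r dr = 325.

Outer integral (in θ): ∫_{0}^{2π} (325) dθ = 650π.

Therefore ∬_D (20x^2 + 20y^2) dA = 650π.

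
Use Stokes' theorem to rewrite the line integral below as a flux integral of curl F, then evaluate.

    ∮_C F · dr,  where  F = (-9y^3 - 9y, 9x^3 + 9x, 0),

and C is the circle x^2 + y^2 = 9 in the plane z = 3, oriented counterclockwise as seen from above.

Let S be the flat disk x^2 + y^2 ≤ 9 in the plane z = 3, with upward unit normal n̂ = ẑ. By Stokes' theorem,

    ∮_C F · dr = ∬_S (∇ × F) · n̂ dS = ∬_D (curl F)_z dA,

where D is the disk x^2 + y^2 ≤ 9.

Compute the curl of F = (-9y^3 - 9y, 9x^3 + 9x, 0):
    (∇ × F)_x = ∂F_z/∂y - ∂F_y/∂z = 0,
    (∇ × F)_y = ∂F_x/∂z - ∂F_z/∂x = 0,
    (∇ × F)_z = ∂F_y/∂x - ∂F_x/∂y = 27x^2 + 27y^2 + 18.

On z = 3, (curl F)_z = 27x^2 + 27y^2 + 18.

Convert to polar (x = r cos θ, y = r sin θ, dA = r dr dθ); the integrand becomes 27r^2 + 18, so

    ∬_D (curl F)_z dA = ∫_0^{2π} ∫_0^{3} (27r^2 + 18) · r dr dθ.

Inner (r from 0 to 3): 2511/4.
Outer (θ from 0 to 2π): 2511π/2.

Therefore ∮_C F · dr = 2511π/2.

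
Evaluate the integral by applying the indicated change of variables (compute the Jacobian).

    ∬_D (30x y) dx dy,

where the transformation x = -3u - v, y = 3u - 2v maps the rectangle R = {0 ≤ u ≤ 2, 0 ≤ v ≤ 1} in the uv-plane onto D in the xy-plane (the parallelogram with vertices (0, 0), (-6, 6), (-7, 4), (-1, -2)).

Compute the Jacobian determinant of (x, y) with respect to (u, v):

    ∂(x,y)/∂(u,v) = | -3  -1 | = (-3)(-2) - (-1)(3) = 9.
                   | 3  -2 |

Its absolute value is |J| = 9 (the area scaling factor).

Substituting x = -3u - v, y = 3u - 2v into the integrand,

    30x y → -270u^2 + 90u v + 60v^2,

so the integral becomes

    ∬_R (-270u^2 + 90u v + 60v^2) · |J| du dv = ∫_0^2 ∫_0^1 (-2430u^2 + 810u v + 540v^2) dv du.

Inner (v): -2430u^2 + 405u + 180.
Outer (u): -5310.

Therefore ∬_D (30x y) dx dy = -5310.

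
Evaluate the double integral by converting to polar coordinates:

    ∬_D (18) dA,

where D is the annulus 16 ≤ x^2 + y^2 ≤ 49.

The region D is 4 ≤ r ≤ 7, 0 ≤ θ ≤ 2π in polar coordinates, where x = r cos(θ), y = r sin(θ), and dA = r dr dθ.

Under the substitution, the integrand becomes 18, so

    ∬_D (18) dA = ∫_{0}^{2π} ∫_{4}^{7} (18) · r dr dθ.

Inner integral (in r): ∫_{4}^{7} (18) · r dr = 297.

Outer integral (in θ): ∫_{0}^{2π} (297) dθ = 594π.

Therefore ∬_D (18) dA = 594π.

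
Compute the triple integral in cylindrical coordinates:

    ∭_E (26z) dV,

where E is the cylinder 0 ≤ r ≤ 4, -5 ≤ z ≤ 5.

In cylindrical coordinates, x = r cos(θ), y = r sin(θ), z = z, and dV = r dr dθ dz.

The integrand becomes 26z, so

    ∭_E (26z) dV = ∫_{0}^{2π} ∫_{0}^{4} ∫_{-5}^{5} (26z) · r dz dr dθ.

Inner (z): 0.
Middle (r from 0 to 4): 0.
Outer (θ): 0.

Therefore the triple integral equals 0.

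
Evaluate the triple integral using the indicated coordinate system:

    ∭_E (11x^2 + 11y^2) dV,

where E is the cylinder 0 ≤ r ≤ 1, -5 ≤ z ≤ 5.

In cylindrical coordinates, x = r cos(θ), y = r sin(θ), z = z, and dV = r dr dθ dz.

The integrand becomes 11r^2, so

    ∭_E (11x^2 + 11y^2) dV = ∫_{0}^{2π} ∫_{0}^{1} ∫_{-5}^{5} (11r^2) · r dz dr dθ.

Inner (z): 110r^3.
Middle (r from 0 to 1): 55/2.
Outer (θ): 55π.

Therefore the triple integral equals 55π.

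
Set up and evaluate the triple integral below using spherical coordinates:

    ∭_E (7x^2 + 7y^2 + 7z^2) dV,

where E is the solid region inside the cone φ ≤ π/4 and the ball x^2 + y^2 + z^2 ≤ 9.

In spherical coordinates, x = ρ sin(φ) cos(θ), y = ρ sin(φ) sin(θ), z = ρ cos(φ), and dV = ρ^2 sin(φ) dρ dφ dθ.

The integrand becomes 7ρ^2, so

    ∭_E (7x^2 + 7y^2 + 7z^2) dV = ∫_{0}^{2π} ∫_{0}^{π/4} ∫_{0}^{3} (7ρ^2) · ρ^2 sin(φ) dρ dφ dθ.

Inner (ρ): 1701sin(φ)/5.
Middle (φ): 1701/5 - 1701sqrt(2)/10.
Outer (θ): 1701π (2 - sqrt(2))/5.

Therefore the triple integral equals 1701π (2 - sqrt(2))/5.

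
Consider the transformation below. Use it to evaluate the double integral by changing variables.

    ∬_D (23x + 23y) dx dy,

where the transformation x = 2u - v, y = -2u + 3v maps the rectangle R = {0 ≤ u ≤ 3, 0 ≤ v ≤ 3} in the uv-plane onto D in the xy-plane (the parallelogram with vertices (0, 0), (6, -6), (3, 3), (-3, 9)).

Compute the Jacobian determinant of (x, y) with respect to (u, v):

    ∂(x,y)/∂(u,v) = | 2  -1 | = (2)(3) - (-1)(-2) = 4.
                   | -2  3 |

Its absolute value is |J| = 4 (the area scaling factor).

Substituting x = 2u - v, y = -2u + 3v into the integrand,

    23x + 23y → 46v,

so the integral becomes

    ∬_R (46v) · |J| du dv = ∫_0^3 ∫_0^3 (184v) dv du.

Inner (v): 828.
Outer (u): 2484.

Therefore ∬_D (23x + 23y) dx dy = 2484.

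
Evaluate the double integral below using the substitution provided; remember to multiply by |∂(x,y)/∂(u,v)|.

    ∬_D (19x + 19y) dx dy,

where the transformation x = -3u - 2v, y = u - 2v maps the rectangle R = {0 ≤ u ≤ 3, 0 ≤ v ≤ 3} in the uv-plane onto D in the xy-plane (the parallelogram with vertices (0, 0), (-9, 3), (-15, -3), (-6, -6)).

Compute the Jacobian determinant of (x, y) with respect to (u, v):

    ∂(x,y)/∂(u,v) = | -3  -2 | = (-3)(-2) - (-2)(1) = 8.
                   | 1  -2 |

Its absolute value is |J| = 8 (the area scaling factor).

Substituting x = -3u - 2v, y = u - 2v into the integrand,

    19x + 19y → -38u - 76v,

so the integral becomes

    ∬_R (-38u - 76v) · |J| du dv = ∫_0^3 ∫_0^3 (-304u - 608v) dv du.

Inner (v): -912u - 2736.
Outer (u): -12312.

Therefore ∬_D (19x + 19y) dx dy = -12312.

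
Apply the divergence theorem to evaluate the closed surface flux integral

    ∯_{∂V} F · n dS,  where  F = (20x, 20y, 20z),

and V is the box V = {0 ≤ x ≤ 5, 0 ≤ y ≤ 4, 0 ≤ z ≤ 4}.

By the divergence theorem,

    ∯_{∂V} F · n dS = ∭_V (∇ · F) dV.

Compute the divergence:
    ∇ · F = ∂F_x/∂x + ∂F_y/∂y + ∂F_z/∂z = 20 + 20 + 20 = 60.

V is a rectangular box, so dV = dx dy dz with 0 ≤ x ≤ 5, 0 ≤ y ≤ 4, 0 ≤ z ≤ 4.

Integrate (60) over V as an iterated integral:

    ∭_V (∇·F) dV = ∫_0^{5} ∫_0^{4} ∫_0^{4} (60) dz dy dx.

Inner (z from 0 to 4): 240.
Middle (y from 0 to 4): 960.
Outer (x from 0 to 5): 4800.

Therefore ∯_{∂V} F · n dS = 4800.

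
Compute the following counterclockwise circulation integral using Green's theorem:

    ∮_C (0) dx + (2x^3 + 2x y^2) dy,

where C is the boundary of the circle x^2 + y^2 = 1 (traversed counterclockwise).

Green's theorem converts the closed line integral into a double integral over the enclosed region D:

    ∮_C P dx + Q dy = ∬_D (∂Q/∂x - ∂P/∂y) dA.

Here P = 0, Q = 2x^3 + 2x y^2, so

    ∂Q/∂x = 6x^2 + 2y^2,    ∂P/∂y = 0,
    ∂Q/∂x - ∂P/∂y = 6x^2 + 2y^2.

D is the region x^2 + y^2 ≤ 1. Evaluating the double integral:

In polar coordinates (x = r cos θ, y = r sin θ, dA = r dr dθ) the integrand becomes 2r^2(cos(2θ) + 2), so

    ∬_D (6x^2 + 2y^2) dA = ∫_0^{2π} ∫_0^{1} (2r^2(cos(2θ) + 2)) · r dr dθ.

Inner (r from 0 to 1): cos(θ)^2 + 1/2.
Outer (θ from 0 to 2π): 2π.

Therefore ∮_C P dx + Q dy = 2π.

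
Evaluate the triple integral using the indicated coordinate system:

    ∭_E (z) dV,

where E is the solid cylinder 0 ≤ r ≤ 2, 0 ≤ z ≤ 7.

In cylindrical coordinates, x = r cos(θ), y = r sin(θ), z = z, and dV = r dr dθ dz.

The integrand becomes z, so

    ∭_E (z) dV = ∫_{0}^{2π} ∫_{0}^{2} ∫_{0}^{7} (z) · r dz dr dθ.

Inner (z): 49r/2.
Middle (r from 0 to 2): 49.
Outer (θ): 98π.

Therefore the triple integral equals 98π.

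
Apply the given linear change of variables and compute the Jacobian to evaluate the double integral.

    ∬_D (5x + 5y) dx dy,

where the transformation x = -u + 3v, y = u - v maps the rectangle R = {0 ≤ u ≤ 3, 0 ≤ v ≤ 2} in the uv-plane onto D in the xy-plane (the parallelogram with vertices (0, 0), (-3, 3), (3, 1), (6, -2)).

Compute the Jacobian determinant of (x, y) with respect to (u, v):

    ∂(x,y)/∂(u,v) = | -1  3 | = (-1)(-1) - (3)(1) = -2.
                   | 1  -1 |

Its absolute value is |J| = 2 (the area scaling factor).

Substituting x = -u + 3v, y = u - v into the integrand,

    5x + 5y → 10v,

so the integral becomes

    ∬_R (10v) · |J| du dv = ∫_0^3 ∫_0^2 (20v) dv du.

Inner (v): 40.
Outer (u): 120.

Therefore ∬_D (5x + 5y) dx dy = 120.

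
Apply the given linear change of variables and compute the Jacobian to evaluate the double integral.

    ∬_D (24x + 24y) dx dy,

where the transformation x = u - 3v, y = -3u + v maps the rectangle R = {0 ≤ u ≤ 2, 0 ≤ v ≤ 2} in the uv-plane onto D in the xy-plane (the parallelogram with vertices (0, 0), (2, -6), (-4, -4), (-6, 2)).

Compute the Jacobian determinant of (x, y) with respect to (u, v):

    ∂(x,y)/∂(u,v) = | 1  -3 | = (1)(1) - (-3)(-3) = -8.
                   | -3  1 |

Its absolute value is |J| = 8 (the area scaling factor).

Substituting x = u - 3v, y = -3u + v into the integrand,

    24x + 24y → -48u - 48v,

so the integral becomes

    ∬_R (-48u - 48v) · |J| du dv = ∫_0^2 ∫_0^2 (-384u - 384v) dv du.

Inner (v): -768u - 768.
Outer (u): -3072.

Therefore ∬_D (24x + 24y) dx dy = -3072.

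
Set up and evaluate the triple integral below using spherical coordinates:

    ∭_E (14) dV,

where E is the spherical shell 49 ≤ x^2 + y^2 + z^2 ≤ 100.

In spherical coordinates, x = ρ sin(φ) cos(θ), y = ρ sin(φ) sin(θ), z = ρ cos(φ), and dV = ρ^2 sin(φ) dρ dφ dθ.

The integrand becomes 14, so

    ∭_E (14) dV = ∫_{0}^{2π} ∫_{0}^{π} ∫_{7}^{10} (14) · ρ^2 sin(φ) dρ dφ dθ.

Inner (ρ): 3066sin(φ).
Middle (φ): 6132.
Outer (θ): 12264π.

Therefore the triple integral equals 12264π.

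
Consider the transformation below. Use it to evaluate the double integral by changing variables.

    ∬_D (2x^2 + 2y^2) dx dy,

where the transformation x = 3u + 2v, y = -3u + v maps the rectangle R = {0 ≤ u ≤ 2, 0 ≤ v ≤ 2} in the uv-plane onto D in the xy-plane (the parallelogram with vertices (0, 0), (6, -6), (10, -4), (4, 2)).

Compute the Jacobian determinant of (x, y) with respect to (u, v):

    ∂(x,y)/∂(u,v) = | 3  2 | = (3)(1) - (2)(-3) = 9.
                   | -3  1 |

Its absolute value is |J| = 9 (the area scaling factor).

Substituting x = 3u + 2v, y = -3u + v into the integrand,

    2x^2 + 2y^2 → 36u^2 + 12u v + 10v^2,

so the integral becomes

    ∬_R (36u^2 + 12u v + 10v^2) · |J| du dv = ∫_0^2 ∫_0^2 (324u^2 + 108u v + 90v^2) dv du.

Inner (v): 648u^2 + 216u + 240.
Outer (u): 2640.

Therefore ∬_D (2x^2 + 2y^2) dx dy = 2640.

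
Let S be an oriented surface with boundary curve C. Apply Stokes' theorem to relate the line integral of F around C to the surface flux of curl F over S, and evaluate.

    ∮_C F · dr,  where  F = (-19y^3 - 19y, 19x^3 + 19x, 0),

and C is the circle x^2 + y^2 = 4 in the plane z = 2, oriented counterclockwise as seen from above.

Let S be the flat disk x^2 + y^2 ≤ 4 in the plane z = 2, with upward unit normal n̂ = ẑ. By Stokes' theorem,

    ∮_C F · dr = ∬_S (∇ × F) · n̂ dS = ∬_D (curl F)_z dA,

where D is the disk x^2 + y^2 ≤ 4.

Compute the curl of F = (-19y^3 - 19y, 19x^3 + 19x, 0):
    (∇ × F)_x = ∂F_z/∂y - ∂F_y/∂z = 0,
    (∇ × F)_y = ∂F_x/∂z - ∂F_z/∂x = 0,
    (∇ × F)_z = ∂F_y/∂x - ∂F_x/∂y = 57x^2 + 57y^2 + 38.

On z = 2, (curl F)_z = 57x^2 + 57y^2 + 38.

Convert to polar (x = r cos θ, y = r sin θ, dA = r dr dθ); the integrand becomes 57r^2 + 38, so

    ∬_D (curl F)_z dA = ∫_0^{2π} ∫_0^{2} (57r^2 + 38) · r dr dθ.

Inner (r from 0 to 2): 304.
Outer (θ from 0 to 2π): 608π.

Therefore ∮_C F · dr = 608π.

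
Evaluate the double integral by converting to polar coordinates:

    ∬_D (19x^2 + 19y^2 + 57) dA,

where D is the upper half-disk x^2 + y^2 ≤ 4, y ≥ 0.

The region D is 0 ≤ r ≤ 2, 0 ≤ θ ≤ π in polar coordinates, where x = r cos(θ), y = r sin(θ), and dA = r dr dθ.

Under the substitution, the integrand becomes 19r^2 + 57, so

    ∬_D (19x^2 + 19y^2 + 57) dA = ∫_{0}^{π} ∫_{0}^{2} (19r^2 + 57) · r dr dθ.

Inner integral (in r): ∫_{0}^{2} (19r^2 + 57) · r dr = 190.

Outer integral (in θ): ∫_{0}^{π} (190) dθ = 190π.

Therefore ∬_D (19x^2 + 19y^2 + 57) dA = 190π.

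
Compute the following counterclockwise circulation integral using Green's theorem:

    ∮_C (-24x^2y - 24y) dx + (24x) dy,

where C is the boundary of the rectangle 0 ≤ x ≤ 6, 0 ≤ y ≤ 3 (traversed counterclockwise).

Green's theorem converts the closed line integral into a double integral over the enclosed region D:

    ∮_C P dx + Q dy = ∬_D (∂Q/∂x - ∂P/∂y) dA.

Here P = -24x^2y - 24y, Q = 24x, so

    ∂Q/∂x = 24,    ∂P/∂y = -24x^2 - 24,
    ∂Q/∂x - ∂P/∂y = 24x^2 + 48.

D is the region 0 ≤ x ≤ 6, 0 ≤ y ≤ 3. Evaluating the double integral:

    ∬_D (24x^2 + 48) dA = ∫_0^{6} ∫_0^{3} (24x^2 + 48) dy dx.

Inner (y from 0 to 3): 72x^2 + 144.
Outer (x from 0 to 6): 6048.

Therefore ∮_C P dx + Q dy = 6048.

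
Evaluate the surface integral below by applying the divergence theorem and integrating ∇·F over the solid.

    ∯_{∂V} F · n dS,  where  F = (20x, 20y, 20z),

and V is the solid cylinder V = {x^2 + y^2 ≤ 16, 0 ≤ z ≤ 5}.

By the divergence theorem,

    ∯_{∂V} F · n dS = ∭_V (∇ · F) dV.

Compute the divergence:
    ∇ · F = ∂F_x/∂x + ∂F_y/∂y + ∂F_z/∂z = 20 + 20 + 20 = 60.

In cylindrical coordinates, x = r cos(θ), y = r sin(θ), z = z, dV = r dr dθ dz, with 0 ≤ r ≤ 4, 0 ≤ θ ≤ 2π, 0 ≤ z ≤ 5.

The integrand, after substitution and multiplying by the volume element, becomes (60) · r, so

    ∭_V (∇·F) dV = ∫_0^{2π} ∫_0^{4} ∫_0^{5} (60) · r dz dr dθ.

Inner (z from 0 to 5): 300r.
Middle (r from 0 to 4): 2400.
Outer (θ from 0 to 2π): 4800π.

Therefore ∯_{∂V} F · n dS = 4800π.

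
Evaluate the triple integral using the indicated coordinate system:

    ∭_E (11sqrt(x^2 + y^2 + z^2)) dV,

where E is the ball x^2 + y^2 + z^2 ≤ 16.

In spherical coordinates, x = ρ sin(φ) cos(θ), y = ρ sin(φ) sin(θ), z = ρ cos(φ), and dV = ρ^2 sin(φ) dρ dφ dθ.

The integrand becomes 11ρ, so

    ∭_E (11sqrt(x^2 + y^2 + z^2)) dV = ∫_{0}^{2π} ∫_{0}^{π} ∫_{0}^{4} (11ρ) · ρ^2 sin(φ) dρ dφ dθ.

Inner (ρ): 704sin(φ).
Middle (φ): 1408.
Outer (θ): 2816π.

Therefore the triple integral equals 2816π.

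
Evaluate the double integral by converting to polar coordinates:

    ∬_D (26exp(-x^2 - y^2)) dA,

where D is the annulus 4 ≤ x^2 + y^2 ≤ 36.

The region D is 2 ≤ r ≤ 6, 0 ≤ θ ≤ 2π in polar coordinates, where x = r cos(θ), y = r sin(θ), and dA = r dr dθ.

Under the substitution, the integrand becomes 26exp(-r^2), so

    ∬_D (26exp(-x^2 - y^2)) dA = ∫_{0}^{2π} ∫_{2}^{6} (26exp(-r^2)) · r dr dθ.

Inner integral (in r): ∫_{2}^{6} (26exp(-r^2)) · r dr = -(13 - 13exp(32))exp(-36).

Outer integral (in θ): ∫_{0}^{2π} (-(13 - 13exp(32))exp(-36)) dθ = -26π (1 - exp(32))exp(-36).

Therefore ∬_D (26exp(-x^2 - y^2)) dA = -26π (1 - exp(32))exp(-36).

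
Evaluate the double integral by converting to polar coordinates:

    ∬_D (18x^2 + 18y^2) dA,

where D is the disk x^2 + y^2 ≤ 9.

The region D is 0 ≤ r ≤ 3, 0 ≤ θ ≤ 2π in polar coordinates, where x = r cos(θ), y = r sin(θ), and dA = r dr dθ.

Under the substitution, the integrand becomes 18r^2, so

    ∬_D (18x^2 + 18y^2) dA = ∫_{0}^{2π} ∫_{0}^{3} (18r^2) · r dr dθ.

Inner integral (in r): ∫_{0}^{3} (18r^2) · r dr = 729/2.

Outer integral (in θ): ∫_{0}^{2π} (729/2) dθ = 729π.

Therefore ∬_D (18x^2 + 18y^2) dA = 729π.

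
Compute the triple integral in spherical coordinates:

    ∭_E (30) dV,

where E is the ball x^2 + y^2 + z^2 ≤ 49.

In spherical coordinates, x = ρ sin(φ) cos(θ), y = ρ sin(φ) sin(θ), z = ρ cos(φ), and dV = ρ^2 sin(φ) dρ dφ dθ.

The integrand becomes 30, so

    ∭_E (30) dV = ∫_{0}^{2π} ∫_{0}^{π} ∫_{0}^{7} (30) · ρ^2 sin(φ) dρ dφ dθ.

Inner (ρ): 3430sin(φ).
Middle (φ): 6860.
Outer (θ): 13720π.

Therefore the triple integral equals 13720π.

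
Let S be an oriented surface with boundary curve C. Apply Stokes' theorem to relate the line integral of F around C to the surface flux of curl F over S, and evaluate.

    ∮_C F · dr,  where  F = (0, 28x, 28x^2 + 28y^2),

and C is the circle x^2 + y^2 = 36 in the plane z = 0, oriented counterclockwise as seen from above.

Let S be the flat disk x^2 + y^2 ≤ 36 in the plane z = 0, with upward unit normal n̂ = ẑ. By Stokes' theorem,

    ∮_C F · dr = ∬_S (∇ × F) · n̂ dS = ∬_D (curl F)_z dA,

where D is the disk x^2 + y^2 ≤ 36.

Compute the curl of F = (0, 28x, 28x^2 + 28y^2):
    (∇ × F)_x = ∂F_z/∂y - ∂F_y/∂z = 56y,
    (∇ × F)_y = ∂F_x/∂z - ∂F_z/∂x = -56x,
    (∇ × F)_z = ∂F_y/∂x - ∂F_x/∂y = 28.

On z = 0, (curl F)_z = 28.

Convert to polar (x = r cos θ, y = r sin θ, dA = r dr dθ); the integrand becomes 28, so

    ∬_D (curl F)_z dA = ∫_0^{2π} ∫_0^{6} (28) · r dr dθ.

Inner (r from 0 to 6): 504.
Outer (θ from 0 to 2π): 1008π.

Therefore ∮_C F · dr = 1008π.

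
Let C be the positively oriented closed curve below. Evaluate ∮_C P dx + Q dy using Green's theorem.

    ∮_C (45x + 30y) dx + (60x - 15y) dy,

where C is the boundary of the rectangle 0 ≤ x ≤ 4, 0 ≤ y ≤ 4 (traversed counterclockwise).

Green's theorem converts the closed line integral into a double integral over the enclosed region D:

    ∮_C P dx + Q dy = ∬_D (∂Q/∂x - ∂P/∂y) dA.

Here P = 45x + 30y, Q = 60x - 15y, so

    ∂Q/∂x = 60,    ∂P/∂y = 30,
    ∂Q/∂x - ∂P/∂y = 30.

D is the region 0 ≤ x ≤ 4, 0 ≤ y ≤ 4. Evaluating the double integral:

    ∬_D (30) dA = ∫_0^{4} ∫_0^{4} (30) dy dx.

Inner (y from 0 to 4): 120.
Outer (x from 0 to 4): 480.

Therefore ∮_C P dx + Q dy = 480.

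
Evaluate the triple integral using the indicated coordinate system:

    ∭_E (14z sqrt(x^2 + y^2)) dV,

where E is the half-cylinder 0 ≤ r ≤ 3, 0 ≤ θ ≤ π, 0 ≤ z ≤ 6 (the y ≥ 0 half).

In cylindrical coordinates, x = r cos(θ), y = r sin(θ), z = z, and dV = r dr dθ dz.

The integrand becomes 14r z, so

    ∭_E (14z sqrt(x^2 + y^2)) dV = ∫_{0}^{π} ∫_{0}^{3} ∫_{0}^{6} (14r z) · r dz dr dθ.

Inner (z): 252r^2.
Middle (r from 0 to 3): 2268.
Outer (θ): 2268π.

Therefore the triple integral equals 2268π.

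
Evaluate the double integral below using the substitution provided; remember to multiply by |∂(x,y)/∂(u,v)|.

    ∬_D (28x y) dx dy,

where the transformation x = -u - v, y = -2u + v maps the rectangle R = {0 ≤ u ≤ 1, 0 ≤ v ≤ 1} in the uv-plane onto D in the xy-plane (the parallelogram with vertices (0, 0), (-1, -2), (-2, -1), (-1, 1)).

Compute the Jacobian determinant of (x, y) with respect to (u, v):

    ∂(x,y)/∂(u,v) = | -1  -1 | = (-1)(1) - (-1)(-2) = -3.
                   | -2  1 |

Its absolute value is |J| = 3 (the area scaling factor).

Substituting x = -u - v, y = -2u + v into the integrand,

    28x y → 56u^2 + 28u v - 28v^2,

so the integral becomes

    ∬_R (56u^2 + 28u v - 28v^2) · |J| du dv = ∫_0^1 ∫_0^1 (168u^2 + 84u v - 84v^2) dv du.

Inner (v): 168u^2 + 42u - 28.
Outer (u): 49.

Therefore ∬_D (28x y) dx dy = 49.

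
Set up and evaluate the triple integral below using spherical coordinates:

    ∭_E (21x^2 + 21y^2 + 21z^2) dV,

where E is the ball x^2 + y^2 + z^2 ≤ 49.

In spherical coordinates, x = ρ sin(φ) cos(θ), y = ρ sin(φ) sin(θ), z = ρ cos(φ), and dV = ρ^2 sin(φ) dρ dφ dθ.

The integrand becomes 21ρ^2, so

    ∭_E (21x^2 + 21y^2 + 21z^2) dV = ∫_{0}^{2π} ∫_{0}^{π} ∫_{0}^{7} (21ρ^2) · ρ^2 sin(φ) dρ dφ dθ.

Inner (ρ): 352947sin(φ)/5.
Middle (φ): 705894/5.
Outer (θ): 1411788π/5.

Therefore the triple integral equals 1411788π/5.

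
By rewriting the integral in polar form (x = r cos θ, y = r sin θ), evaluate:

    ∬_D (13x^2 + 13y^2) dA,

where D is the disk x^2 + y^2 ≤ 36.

The region D is 0 ≤ r ≤ 6, 0 ≤ θ ≤ 2π in polar coordinates, where x = r cos(θ), y = r sin(θ), and dA = r dr dθ.

Under the substitution, the integrand becomes 13r^2, so

    ∬_D (13x^2 + 13y^2) dA = ∫_{0}^{2π} ∫_{0}^{6} (13r^2) · r dr dθ.

Inner integral (in r): ∫_{0}^{6} (13r^2) · r dr = 4212.

Outer integral (in θ): ∫_{0}^{2π} (4212) dθ = 8424π.

Therefore ∬_D (13x^2 + 13y^2) dA = 8424π.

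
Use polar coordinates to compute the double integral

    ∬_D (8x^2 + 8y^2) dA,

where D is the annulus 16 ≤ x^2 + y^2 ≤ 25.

The region D is 4 ≤ r ≤ 5, 0 ≤ θ ≤ 2π in polar coordinates, where x = r cos(θ), y = r sin(θ), and dA = r dr dθ.

Under the substitution, the integrand becomes 8r^2, so

    ∬_D (8x^2 + 8y^2) dA = ∫_{0}^{2π} ∫_{4}^{5} (8r^2) · r dr dθ.

Inner integral (in r): ∫_{4}^{5} (8r^2) · r dr = 738.

Outer integral (in θ): ∫_{0}^{2π} (738) dθ = 1476π.

Therefore ∬_D (8x^2 + 8y^2) dA = 1476π.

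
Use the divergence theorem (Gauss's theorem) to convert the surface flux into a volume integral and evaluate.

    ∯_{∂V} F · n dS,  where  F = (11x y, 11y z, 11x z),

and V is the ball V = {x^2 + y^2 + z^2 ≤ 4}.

By the divergence theorem,

    ∯_{∂V} F · n dS = ∭_V (∇ · F) dV.

Compute the divergence:
    ∇ · F = ∂F_x/∂x + ∂F_y/∂y + ∂F_z/∂z = 11y + 11z + 11x = 11x + 11y + 11z.

In spherical coordinates, x = ρ sin(φ) cos(θ), y = ρ sin(φ) sin(θ), z = ρ cos(φ), dV = ρ^2 sin(φ) dρ dφ dθ, with 0 ≤ ρ ≤ 2, 0 ≤ φ ≤ π, 0 ≤ θ ≤ 2π.

The integrand, after substitution and multiplying by the volume element, becomes (11ρ (sqrt(2)sin(φ)sin(θ + π/4) + cos(φ))) · ρ^2 sin(φ), so

    ∭_V (∇·F) dV = ∫_0^{2π} ∫_0^{π} ∫_0^{2} (11ρ (sqrt(2)sin(φ)sin(θ + π/4) + cos(φ))) · ρ^2 sin(φ) dρ dφ dθ.

Inner (ρ from 0 to 2): 44(sqrt(2)sin(φ)sin(θ + π/4) + cos(φ))sin(φ).
Middle (φ from 0 to π): 22sqrt(2)π sin(θ + π/4).
Outer (θ from 0 to 2π): 0.

Therefore ∯_{∂V} F · n dS = 0.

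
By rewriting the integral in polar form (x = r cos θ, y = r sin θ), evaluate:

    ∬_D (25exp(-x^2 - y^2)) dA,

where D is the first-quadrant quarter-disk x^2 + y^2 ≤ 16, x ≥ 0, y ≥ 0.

The region D is 0 ≤ r ≤ 4, 0 ≤ θ ≤ π/2 in polar coordinates, where x = r cos(θ), y = r sin(θ), and dA = r dr dθ.

Under the substitution, the integrand becomes 25exp(-r^2), so

    ∬_D (25exp(-x^2 - y^2)) dA = ∫_{0}^{π/2} ∫_{0}^{4} (25exp(-r^2)) · r dr dθ.

Inner integral (in r): ∫_{0}^{4} (25exp(-r^2)) · r dr = 25/2 - 25exp(-16)/2.

Outer integral (in θ): ∫_{0}^{π/2} (25/2 - 25exp(-16)/2) dθ = -25π (1 - exp(16))exp(-16)/4.

Therefore ∬_D (25exp(-x^2 - y^2)) dA = -25π (1 - exp(16))exp(-16)/4.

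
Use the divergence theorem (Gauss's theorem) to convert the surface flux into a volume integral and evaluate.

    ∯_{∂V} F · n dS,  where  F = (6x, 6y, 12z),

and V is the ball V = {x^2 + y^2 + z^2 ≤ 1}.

By the divergence theorem,

    ∯_{∂V} F · n dS = ∭_V (∇ · F) dV.

Compute the divergence:
    ∇ · F = ∂F_x/∂x + ∂F_y/∂y + ∂F_z/∂z = 6 + 6 + 12 = 24.

In spherical coordinates, x = ρ sin(φ) cos(θ), y = ρ sin(φ) sin(θ), z = ρ cos(φ), dV = ρ^2 sin(φ) dρ dφ dθ, with 0 ≤ ρ ≤ 1, 0 ≤ φ ≤ π, 0 ≤ θ ≤ 2π.

The integrand, after substitution and multiplying by the volume element, becomes (24) · ρ^2 sin(φ), so

    ∭_V (∇·F) dV = ∫_0^{2π} ∫_0^{π} ∫_0^{1} (24) · ρ^2 sin(φ) dρ dφ dθ.

Inner (ρ from 0 to 1): 8sin(φ).
Middle (φ from 0 to π): 16.
Outer (θ from 0 to 2π): 32π.

Therefore ∯_{∂V} F · n dS = 32π.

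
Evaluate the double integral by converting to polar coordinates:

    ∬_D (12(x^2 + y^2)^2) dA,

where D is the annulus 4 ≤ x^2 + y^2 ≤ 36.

The region D is 2 ≤ r ≤ 6, 0 ≤ θ ≤ 2π in polar coordinates, where x = r cos(θ), y = r sin(θ), and dA = r dr dθ.

Under the substitution, the integrand becomes 12r^4, so

    ∬_D (12(x^2 + y^2)^2) dA = ∫_{0}^{2π} ∫_{2}^{6} (12r^4) · r dr dθ.

Inner integral (in r): ∫_{2}^{6} (12r^4) · r dr = 93184.

Outer integral (in θ): ∫_{0}^{2π} (93184) dθ = 186368π.

Therefore ∬_D (12(x^2 + y^2)^2) dA = 186368π.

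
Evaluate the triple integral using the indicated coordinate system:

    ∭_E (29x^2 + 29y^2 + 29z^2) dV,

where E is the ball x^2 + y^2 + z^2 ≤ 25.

In spherical coordinates, x = ρ sin(φ) cos(θ), y = ρ sin(φ) sin(θ), z = ρ cos(φ), and dV = ρ^2 sin(φ) dρ dφ dθ.

The integrand becomes 29ρ^2, so

    ∭_E (29x^2 + 29y^2 + 29z^2) dV = ∫_{0}^{2π} ∫_{0}^{π} ∫_{0}^{5} (29ρ^2) · ρ^2 sin(φ) dρ dφ dθ.

Inner (ρ): 18125sin(φ).
Middle (φ): 36250.
Outer (θ): 72500π.

Therefore the triple integral equals 72500π.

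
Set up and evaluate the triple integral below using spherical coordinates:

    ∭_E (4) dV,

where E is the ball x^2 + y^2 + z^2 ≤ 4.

In spherical coordinates, x = ρ sin(φ) cos(θ), y = ρ sin(φ) sin(θ), z = ρ cos(φ), and dV = ρ^2 sin(φ) dρ dφ dθ.

The integrand becomes 4, so

    ∭_E (4) dV = ∫_{0}^{2π} ∫_{0}^{π} ∫_{0}^{2} (4) · ρ^2 sin(φ) dρ dφ dθ.

Inner (ρ): 32sin(φ)/3.
Middle (φ): 64/3.
Outer (θ): 128π/3.

Therefore the triple integral equals 128π/3.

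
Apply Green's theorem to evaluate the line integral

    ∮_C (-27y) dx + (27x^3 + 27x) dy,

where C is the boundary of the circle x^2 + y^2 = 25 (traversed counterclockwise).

Green's theorem converts the closed line integral into a double integral over the enclosed region D:

    ∮_C P dx + Q dy = ∬_D (∂Q/∂x - ∂P/∂y) dA.

Here P = -27y, Q = 27x^3 + 27x, so

    ∂Q/∂x = 81x^2 + 27,    ∂P/∂y = -27,
    ∂Q/∂x - ∂P/∂y = 81x^2 + 54.

D is the region x^2 + y^2 ≤ 25. Evaluating the double integral:

In polar coordinates (x = r cos θ, y = r sin θ, dA = r dr dθ) the integrand becomes 81r^2cos(θ)^2 + 54, so

    ∬_D (81x^2 + 54) dA = ∫_0^{2π} ∫_0^{5} (81r^2cos(θ)^2 + 54) · r dr dθ.

Inner (r from 0 to 5): 50625cos(θ)^2/4 + 675.
Outer (θ from 0 to 2π): 56025π/4.

Therefore ∮_C P dx + Q dy = 56025π/4.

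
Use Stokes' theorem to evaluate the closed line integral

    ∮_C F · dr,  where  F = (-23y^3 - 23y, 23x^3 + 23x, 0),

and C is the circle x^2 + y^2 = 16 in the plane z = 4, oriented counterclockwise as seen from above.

Let S be the flat disk x^2 + y^2 ≤ 16 in the plane z = 4, with upward unit normal n̂ = ẑ. By Stokes' theorem,

    ∮_C F · dr = ∬_S (∇ × F) · n̂ dS = ∬_D (curl F)_z dA,

where D is the disk x^2 + y^2 ≤ 16.

Compute the curl of F = (-23y^3 - 23y, 23x^3 + 23x, 0):
    (∇ × F)_x = ∂F_z/∂y - ∂F_y/∂z = 0,
    (∇ × F)_y = ∂F_x/∂z - ∂F_z/∂x = 0,
    (∇ × F)_z = ∂F_y/∂x - ∂F_x/∂y = 69x^2 + 69y^2 + 46.

On z = 4, (curl F)_z = 69x^2 + 69y^2 + 46.

Convert to polar (x = r cos θ, y = r sin θ, dA = r dr dθ); the integrand becomes 69r^2 + 46, so

    ∬_D (curl F)_z dA = ∫_0^{2π} ∫_0^{4} (69r^2 + 46) · r dr dθ.

Inner (r from 0 to 4): 4784.
Outer (θ from 0 to 2π): 9568π.

Therefore ∮_C F · dr = 9568π.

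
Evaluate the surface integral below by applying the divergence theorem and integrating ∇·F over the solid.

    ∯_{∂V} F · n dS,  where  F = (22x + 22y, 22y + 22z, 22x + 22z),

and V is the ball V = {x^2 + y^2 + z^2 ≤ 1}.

By the divergence theorem,

    ∯_{∂V} F · n dS = ∭_V (∇ · F) dV.

Compute the divergence:
    ∇ · F = ∂F_x/∂x + ∂F_y/∂y + ∂F_z/∂z = 22 + 22 + 22 = 66.

In spherical coordinates, x = ρ sin(φ) cos(θ), y = ρ sin(φ) sin(θ), z = ρ cos(φ), dV = ρ^2 sin(φ) dρ dφ dθ, with 0 ≤ ρ ≤ 1, 0 ≤ φ ≤ π, 0 ≤ θ ≤ 2π.

The integrand, after substitution and multiplying by the volume element, becomes (66) · ρ^2 sin(φ), so

    ∭_V (∇·F) dV = ∫_0^{2π} ∫_0^{π} ∫_0^{1} (66) · ρ^2 sin(φ) dρ dφ dθ.

Inner (ρ from 0 to 1): 22sin(φ).
Middle (φ from 0 to π): 44.
Outer (θ from 0 to 2π): 88π.

Therefore ∯_{∂V} F · n dS = 88π.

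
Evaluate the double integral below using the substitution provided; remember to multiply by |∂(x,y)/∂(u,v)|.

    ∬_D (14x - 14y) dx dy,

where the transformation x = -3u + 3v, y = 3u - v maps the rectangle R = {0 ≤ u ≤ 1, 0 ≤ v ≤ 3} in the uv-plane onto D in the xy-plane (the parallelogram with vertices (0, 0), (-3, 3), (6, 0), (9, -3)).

Compute the Jacobian determinant of (x, y) with respect to (u, v):

    ∂(x,y)/∂(u,v) = | -3  3 | = (-3)(-1) - (3)(3) = -6.
                   | 3  -1 |

Its absolute value is |J| = 6 (the area scaling factor).

Substituting x = -3u + 3v, y = 3u - v into the integrand,

    14x - 14y → -84u + 56v,

so the integral becomes

    ∬_R (-84u + 56v) · |J| du dv = ∫_0^1 ∫_0^3 (-504u + 336v) dv du.

Inner (v): 1512 - 1512u.
Outer (u): 756.

Therefore ∬_D (14x - 14y) dx dy = 756.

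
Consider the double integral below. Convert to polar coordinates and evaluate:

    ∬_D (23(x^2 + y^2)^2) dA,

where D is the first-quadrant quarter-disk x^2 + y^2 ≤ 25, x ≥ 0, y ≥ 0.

The region D is 0 ≤ r ≤ 5, 0 ≤ θ ≤ π/2 in polar coordinates, where x = r cos(θ), y = r sin(θ), and dA = r dr dθ.

Under the substitution, the integrand becomes 23r^4, so

    ∬_D (23(x^2 + y^2)^2) dA = ∫_{0}^{π/2} ∫_{0}^{5} (23r^4) · r dr dθ.

Inner integral (in r): ∫_{0}^{5} (23r^4) · r dr = 359375/6.

Outer integral (in θ): ∫_{0}^{π/2} (359375/6) dθ = 359375π/12.

Therefore ∬_D (23(x^2 + y^2)^2) dA = 359375π/12.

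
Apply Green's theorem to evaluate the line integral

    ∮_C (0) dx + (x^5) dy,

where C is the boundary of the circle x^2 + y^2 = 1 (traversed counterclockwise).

Green's theorem converts the closed line integral into a double integral over the enclosed region D:

    ∮_C P dx + Q dy = ∬_D (∂Q/∂x - ∂P/∂y) dA.

Here P = 0, Q = x^5, so

    ∂Q/∂x = 5x^4,    ∂P/∂y = 0,
    ∂Q/∂x - ∂P/∂y = 5x^4.

D is the region x^2 + y^2 ≤ 1. Evaluating the double integral:

In polar coordinates (x = r cos θ, y = r sin θ, dA = r dr dθ) the integrand becomes 5r^4cos(θ)^4, so

    ∬_D (5x^4) dA = ∫_0^{2π} ∫_0^{1} (5r^4cos(θ)^4) · r dr dθ.

Inner (r from 0 to 1): 5cos(θ)^4/6.
Outer (θ from 0 to 2π): 5π/8.

Therefore ∮_C P dx + Q dy = 5π/8.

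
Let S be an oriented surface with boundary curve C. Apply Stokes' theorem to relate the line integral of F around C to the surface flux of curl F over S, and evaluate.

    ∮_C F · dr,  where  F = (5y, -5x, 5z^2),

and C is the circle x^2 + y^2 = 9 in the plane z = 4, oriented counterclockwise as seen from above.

Let S be the flat disk x^2 + y^2 ≤ 9 in the plane z = 4, with upward unit normal n̂ = ẑ. By Stokes' theorem,

    ∮_C F · dr = ∬_S (∇ × F) · n̂ dS = ∬_D (curl F)_z dA,

where D is the disk x^2 + y^2 ≤ 9.

Compute the curl of F = (5y, -5x, 5z^2):
    (∇ × F)_x = ∂F_z/∂y - ∂F_y/∂z = 0,
    (∇ × F)_y = ∂F_x/∂z - ∂F_z/∂x = 0,
    (∇ × F)_z = ∂F_y/∂x - ∂F_x/∂y = -10.

On z = 4, (curl F)_z = -10.

Convert to polar (x = r cos θ, y = r sin θ, dA = r dr dθ); the integrand becomes -10, so

    ∬_D (curl F)_z dA = ∫_0^{2π} ∫_0^{3} (-10) · r dr dθ.

Inner (r from 0 to 3): -45.
Outer (θ from 0 to 2π): -90π.

Therefore ∮_C F · dr = -90π.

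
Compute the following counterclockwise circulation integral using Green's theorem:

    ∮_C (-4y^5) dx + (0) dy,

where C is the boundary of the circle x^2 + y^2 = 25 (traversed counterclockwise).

Green's theorem converts the closed line integral into a double integral over the enclosed region D:

    ∮_C P dx + Q dy = ∬_D (∂Q/∂x - ∂P/∂y) dA.

Here P = -4y^5, Q = 0, so

    ∂Q/∂x = 0,    ∂P/∂y = -20y^4,
    ∂Q/∂x - ∂P/∂y = 20y^4.

D is the region x^2 + y^2 ≤ 25. Evaluating the double integral:

In polar coordinates (x = r cos θ, y = r sin θ, dA = r dr dθ) the integrand becomes 20r^4sin(θ)^4, so

    ∬_D (20y^4) dA = ∫_0^{2π} ∫_0^{5} (20r^4sin(θ)^4) · r dr dθ.

Inner (r from 0 to 5): 156250sin(θ)^4/3.
Outer (θ from 0 to 2π): 78125π/2.

Therefore ∮_C P dx + Q dy = 78125π/2.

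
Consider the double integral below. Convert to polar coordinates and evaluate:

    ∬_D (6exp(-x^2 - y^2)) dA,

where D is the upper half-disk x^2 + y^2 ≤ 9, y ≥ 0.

The region D is 0 ≤ r ≤ 3, 0 ≤ θ ≤ π in polar coordinates, where x = r cos(θ), y = r sin(θ), and dA = r dr dθ.

Under the substitution, the integrand becomes 6exp(-r^2), so

    ∬_D (6exp(-x^2 - y^2)) dA = ∫_{0}^{π} ∫_{0}^{3} (6exp(-r^2)) · r dr dθ.

Inner integral (in r): ∫_{0}^{3} (6exp(-r^2)) · r dr = 3 - 3exp(-9).

Outer integral (in θ): ∫_{0}^{π} (3 - 3exp(-9)) dθ = -3π exp(-9) + 3π.

Therefore ∬_D (6exp(-x^2 - y^2)) dA = -3π exp(-9) + 3π.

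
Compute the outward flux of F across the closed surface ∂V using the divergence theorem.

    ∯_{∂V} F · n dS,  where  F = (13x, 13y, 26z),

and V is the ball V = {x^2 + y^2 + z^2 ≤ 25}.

By the divergence theorem,

    ∯_{∂V} F · n dS = ∭_V (∇ · F) dV.

Compute the divergence:
    ∇ · F = ∂F_x/∂x + ∂F_y/∂y + ∂F_z/∂z = 13 + 13 + 26 = 52.

In spherical coordinates, x = ρ sin(φ) cos(θ), y = ρ sin(φ) sin(θ), z = ρ cos(φ), dV = ρ^2 sin(φ) dρ dφ dθ, with 0 ≤ ρ ≤ 5, 0 ≤ φ ≤ π, 0 ≤ θ ≤ 2π.

The integrand, after substitution and multiplying by the volume element, becomes (52) · ρ^2 sin(φ), so

    ∭_V (∇·F) dV = ∫_0^{2π} ∫_0^{π} ∫_0^{5} (52) · ρ^2 sin(φ) dρ dφ dθ.

Inner (ρ from 0 to 5): 6500sin(φ)/3.
Middle (φ from 0 to π): 13000/3.
Outer (θ from 0 to 2π): 26000π/3.

Therefore ∯_{∂V} F · n dS = 26000π/3.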